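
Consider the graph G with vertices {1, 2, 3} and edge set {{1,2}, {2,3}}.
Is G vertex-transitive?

Vertex 2 is the only vertex of degree 2, so every automorphism fixes it; G is not vertex-transitive.

No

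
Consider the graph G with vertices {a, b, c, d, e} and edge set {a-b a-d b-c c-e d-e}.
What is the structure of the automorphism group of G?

G is 2-regular and connected on 5 vertices, i.e. the cycle C_5. C_5 has 5 rotations and 5 reflections, so Aut(C_5) ≅ D_5 of order 10.

the dihedral group of order 10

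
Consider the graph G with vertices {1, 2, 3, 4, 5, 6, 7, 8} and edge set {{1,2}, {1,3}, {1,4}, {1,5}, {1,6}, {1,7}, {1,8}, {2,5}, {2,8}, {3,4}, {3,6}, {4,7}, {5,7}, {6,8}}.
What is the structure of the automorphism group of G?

D_7

Vertex 1 is the unique vertex of degree 7; the remaining 7 vertices each have degree 3 and induce a cycle, so G is the wheel on 8 vertices with hub 1. With the hub fixed, the remaining symmetry is that of the rim cycle C_7, giving the dihedral group D_7.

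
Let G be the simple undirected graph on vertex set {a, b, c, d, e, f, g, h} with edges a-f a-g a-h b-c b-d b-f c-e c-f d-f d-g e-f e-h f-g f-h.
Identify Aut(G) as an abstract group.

D_7

Vertex f is the unique vertex of degree 7; the remaining 7 vertices each have degree 3 and induce a cycle, so G is the wheel on 8 vertices with hub f. Every automorphism fixes the hub and acts on the rim 7-cycle, so Aut(G) ≅ Aut(C_7) = D_7 of order 14.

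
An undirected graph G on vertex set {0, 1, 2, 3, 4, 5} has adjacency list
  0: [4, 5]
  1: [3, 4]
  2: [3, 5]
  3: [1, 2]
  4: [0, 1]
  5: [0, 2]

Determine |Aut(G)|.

G is 2-regular and connected on 6 vertices, i.e. the cycle C_6. The automorphisms of the 6-cycle are exactly the symmetries of a regular 6-gon: the dihedral group D_6, |D_6| = 12.

12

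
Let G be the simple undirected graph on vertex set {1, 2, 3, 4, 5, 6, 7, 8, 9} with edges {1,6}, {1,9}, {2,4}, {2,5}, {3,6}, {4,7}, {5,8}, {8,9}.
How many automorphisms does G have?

2

The degree sequence is [2, 2, 1, 2, 2, 2, 1, 2, 2]; the two degree-1 vertices 3 and 7 are the ends of a path, so G = P_9. The only nontrivial automorphism of a path is the end-to-end reflection, so Aut(G) ≅ Z_2.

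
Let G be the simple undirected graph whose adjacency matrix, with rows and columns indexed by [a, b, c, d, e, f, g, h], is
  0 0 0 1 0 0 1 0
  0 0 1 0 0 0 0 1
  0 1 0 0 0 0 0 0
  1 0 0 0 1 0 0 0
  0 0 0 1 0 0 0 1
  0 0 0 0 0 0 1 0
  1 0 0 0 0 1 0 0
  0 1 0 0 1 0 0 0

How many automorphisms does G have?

2

The degree sequence is [2, 2, 1, 2, 2, 1, 2, 2]; the two degree-1 vertices c and f are the ends of a path, so G = P_8. A path has exactly one nontrivial symmetry — reversal — giving Aut(G) of order 2.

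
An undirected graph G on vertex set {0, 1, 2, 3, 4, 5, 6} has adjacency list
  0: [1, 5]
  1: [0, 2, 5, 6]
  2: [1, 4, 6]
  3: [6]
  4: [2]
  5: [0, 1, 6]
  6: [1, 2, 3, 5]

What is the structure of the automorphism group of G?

the trivial group

Degrees alone do not determine every vertex (e.g. 1 and 6 both have degree 4), but their neighbour-degree multisets differ: N(1) has degrees [2, 3, 3, 4] while N(6) has degrees [1, 3, 3, 4]. Repeating this refinement separates all vertices, so the only automorphism is the identity.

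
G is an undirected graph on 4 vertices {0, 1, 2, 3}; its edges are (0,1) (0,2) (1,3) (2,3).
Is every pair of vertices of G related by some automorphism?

G is 2-regular and bipartite on 2^2 = 4 vertices with girth 4; it is the hypercube graph Q_2. Aut(Q_2) consists of the signed permutations of the 2 coordinate axes: 2! permutations times 2^2 sign flips, so |Aut| = 2^2·2! = 8. Under this action every vertex can be carried to every other, so G is vertex-transitive.

Yes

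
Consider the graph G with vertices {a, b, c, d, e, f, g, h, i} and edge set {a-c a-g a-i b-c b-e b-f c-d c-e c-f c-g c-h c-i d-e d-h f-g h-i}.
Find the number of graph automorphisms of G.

16

Vertex c is the unique vertex of degree 8; the remaining 8 vertices each have degree 3 and induce a cycle, so G is the wheel on 9 vertices with hub c. With the hub fixed, the remaining symmetry is that of the rim cycle C_8, giving the dihedral group D_8.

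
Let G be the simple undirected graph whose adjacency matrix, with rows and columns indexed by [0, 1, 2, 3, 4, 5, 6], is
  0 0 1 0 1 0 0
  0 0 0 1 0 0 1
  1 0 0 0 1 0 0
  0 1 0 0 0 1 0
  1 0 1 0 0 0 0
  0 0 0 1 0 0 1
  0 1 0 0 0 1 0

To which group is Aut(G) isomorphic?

D_4 × D_3

G has two connected components, {1, 3, 5, 6} and {0, 2, 4}; each is 2-regular, so G = C_4 ⊔ C_3. The components are non-isomorphic (different sizes), so Aut(G) = Aut(C_4) × Aut(C_3) = D_4 × D_3 of order 8·6 = 48.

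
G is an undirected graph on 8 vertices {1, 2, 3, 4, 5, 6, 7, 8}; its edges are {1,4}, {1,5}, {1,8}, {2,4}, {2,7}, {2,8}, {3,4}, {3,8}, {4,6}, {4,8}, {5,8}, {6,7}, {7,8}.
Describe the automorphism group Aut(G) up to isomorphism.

Degrees alone do not determine every vertex (e.g. 1 and 2 both have degree 3), but their neighbour-degree multisets differ: N(1) has degrees [2, 5, 6] while N(2) has degrees [3, 5, 6]. Repeating this refinement separates all vertices, so the only automorphism is the identity.

1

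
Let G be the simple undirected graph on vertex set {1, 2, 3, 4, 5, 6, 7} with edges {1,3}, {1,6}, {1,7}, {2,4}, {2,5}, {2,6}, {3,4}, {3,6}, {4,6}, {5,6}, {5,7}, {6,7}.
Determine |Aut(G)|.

Vertex 6 is the unique vertex of degree 6; the remaining 6 vertices each have degree 3 and induce a cycle, so G is the wheel on 7 vertices with hub 6. Every automorphism fixes the hub and acts on the rim 6-cycle, so Aut(G) ≅ Aut(C_6) = D_6 of order 12.

12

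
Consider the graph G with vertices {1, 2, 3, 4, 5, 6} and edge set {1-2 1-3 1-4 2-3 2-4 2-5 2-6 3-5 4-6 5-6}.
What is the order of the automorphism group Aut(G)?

10

Vertex 2 is the unique vertex of degree 5; the remaining 5 vertices each have degree 3 and induce a cycle, so G is the wheel on 6 vertices with hub 2. Every automorphism fixes the hub and acts on the rim 5-cycle, so Aut(G) ≅ Aut(C_5) = D_5 of order 10.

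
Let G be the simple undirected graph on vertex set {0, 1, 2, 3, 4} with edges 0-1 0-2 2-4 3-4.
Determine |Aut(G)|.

2

The degree sequence is [2, 1, 2, 1, 2]; the two degree-1 vertices 1 and 3 are the ends of a path, so G = P_5. The only nontrivial automorphism of a path is the end-to-end reflection, so Aut(G) ≅ Z_2.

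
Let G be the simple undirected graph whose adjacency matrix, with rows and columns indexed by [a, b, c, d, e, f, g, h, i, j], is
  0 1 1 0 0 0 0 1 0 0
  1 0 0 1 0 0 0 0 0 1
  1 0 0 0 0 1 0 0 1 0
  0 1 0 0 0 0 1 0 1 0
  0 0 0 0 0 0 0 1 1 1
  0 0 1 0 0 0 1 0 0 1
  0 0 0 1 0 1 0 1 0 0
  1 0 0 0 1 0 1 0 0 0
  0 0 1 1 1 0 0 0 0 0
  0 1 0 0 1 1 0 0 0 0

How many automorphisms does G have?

G is 3-regular on 10 vertices with no triangles and no 4-cycles (girth 5): this is the Petersen graph. It is a classical fact that the Petersen graph has automorphism group S_5 (order 120), arising from its description as the Kneser graph K(5,2).

120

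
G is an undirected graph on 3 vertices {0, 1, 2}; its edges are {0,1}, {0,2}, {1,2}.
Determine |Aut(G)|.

6

All 3 vertices are pairwise adjacent: G = K_3. Any permutation of the 3 vertices preserves K_3, so Aut(K_3) = S_3 of order 3! = 6.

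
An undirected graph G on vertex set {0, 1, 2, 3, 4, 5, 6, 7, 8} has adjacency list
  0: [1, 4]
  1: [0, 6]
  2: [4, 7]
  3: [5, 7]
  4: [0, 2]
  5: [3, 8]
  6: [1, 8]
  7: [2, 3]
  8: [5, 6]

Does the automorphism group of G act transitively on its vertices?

Every vertex has degree 2 and the graph is connected, so G is the 9-cycle C_9. C_9 has 9 rotations and 9 reflections, so Aut(C_9) ≅ D_9 of order 18. This group acts transitively on the 9 vertices.

Yes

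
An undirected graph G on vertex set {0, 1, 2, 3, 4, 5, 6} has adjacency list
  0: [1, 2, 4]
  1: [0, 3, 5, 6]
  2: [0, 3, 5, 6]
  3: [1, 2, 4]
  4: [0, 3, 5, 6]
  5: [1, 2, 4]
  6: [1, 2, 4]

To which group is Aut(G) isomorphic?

The vertices split by degree into {1, 2, 4} (degree 4) and {0, 3, 5, 6} (degree 3); every edge runs between the two parts, so G is the complete bipartite graph K_{3,4}. The parts have unequal sizes, so no automorphism swaps them; each part is permuted independently, giving S_3 × S_4 of order 3!·4! = 144.

S_3 × S_4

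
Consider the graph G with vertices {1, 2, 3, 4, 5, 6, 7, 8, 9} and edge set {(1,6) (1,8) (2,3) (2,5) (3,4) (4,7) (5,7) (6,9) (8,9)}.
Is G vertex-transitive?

G has two connected components, {2, 3, 4, 5, 7} and {1, 6, 8, 9}; each is 2-regular, so G = C_5 ⊔ C_4. The orbit of 1 under Aut(G) is {1, 6, 8, 9}, which does not contain 2, so G is not vertex-transitive.

No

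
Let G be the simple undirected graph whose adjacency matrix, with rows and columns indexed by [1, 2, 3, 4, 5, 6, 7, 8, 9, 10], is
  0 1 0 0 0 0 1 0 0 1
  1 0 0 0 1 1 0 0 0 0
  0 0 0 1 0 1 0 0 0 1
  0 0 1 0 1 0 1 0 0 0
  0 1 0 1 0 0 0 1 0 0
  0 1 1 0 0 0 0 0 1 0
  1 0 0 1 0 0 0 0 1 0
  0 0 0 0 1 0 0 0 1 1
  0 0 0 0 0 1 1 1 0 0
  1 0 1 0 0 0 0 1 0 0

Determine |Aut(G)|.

G is 3-regular on 10 vertices with no triangles and no 4-cycles (girth 5): this is the Petersen graph. Viewing the Petersen graph as the Kneser graph K(5,2) — vertices are 2-subsets of {1,…,5}, edges join disjoint pairs — its automorphisms are exactly the permutations of the 5-element set, so Aut ≅ S_5 of order 120.

120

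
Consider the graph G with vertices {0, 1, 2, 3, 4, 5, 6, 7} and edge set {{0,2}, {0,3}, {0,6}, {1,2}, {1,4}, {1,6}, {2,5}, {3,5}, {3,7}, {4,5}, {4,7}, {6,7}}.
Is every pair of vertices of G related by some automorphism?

G is 3-regular and bipartite on 2^3 = 8 vertices with girth 4; it is the hypercube graph Q_3. The symmetry group of the 3-cube is the hyperoctahedral group B_3 = Z_2 ≀ S_3, of order 2^3·3! = 48. Under this action every vertex can be carried to every other, so G is vertex-transitive.

Yes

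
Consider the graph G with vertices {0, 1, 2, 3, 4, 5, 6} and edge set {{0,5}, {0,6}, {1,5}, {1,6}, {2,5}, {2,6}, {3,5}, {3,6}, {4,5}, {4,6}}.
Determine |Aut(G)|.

240

The vertices split by degree into {5, 6} (degree 5) and {0, 1, 2, 3, 4} (degree 2); every edge runs between the two parts, so G is the complete bipartite graph K_{2,5}. Automorphisms preserve the bipartition setwise (since the parts differ in size) and act as S_2 × S_5 within it; |Aut| = 240.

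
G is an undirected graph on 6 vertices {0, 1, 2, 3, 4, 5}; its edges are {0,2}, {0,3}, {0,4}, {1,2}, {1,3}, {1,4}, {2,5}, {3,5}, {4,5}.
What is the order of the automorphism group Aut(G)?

72

G is 3-regular and bipartite with parts {2, 3, 4} and {0, 1, 5} (each part is independent and every cross-pair is an edge), so G = K_{3,3}. Aut(K_{3,3}) is the wreath product S_3 ≀ Z_2: permute within each part, then optionally swap the parts; |Aut| = 2·(3!)² = 72.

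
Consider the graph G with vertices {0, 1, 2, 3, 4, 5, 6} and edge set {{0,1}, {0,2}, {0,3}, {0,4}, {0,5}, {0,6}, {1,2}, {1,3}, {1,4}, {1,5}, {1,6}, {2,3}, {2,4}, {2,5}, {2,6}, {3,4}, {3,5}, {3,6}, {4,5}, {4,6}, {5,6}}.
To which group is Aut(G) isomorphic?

the symmetric group on 7 letters

Every vertex has degree 6, so G is the complete graph K_7. Any permutation of the 7 vertices preserves K_7, so Aut(K_7) = S_7 of order 7! = 5040.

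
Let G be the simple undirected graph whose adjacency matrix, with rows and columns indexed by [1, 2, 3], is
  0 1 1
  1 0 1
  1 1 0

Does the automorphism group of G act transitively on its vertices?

Yes

All 3 vertices are pairwise adjacent: G = K_3. Any permutation of the 3 vertices preserves K_3, so Aut(K_3) = S_3 of order 3! = 6. This group acts transitively on the 3 vertices.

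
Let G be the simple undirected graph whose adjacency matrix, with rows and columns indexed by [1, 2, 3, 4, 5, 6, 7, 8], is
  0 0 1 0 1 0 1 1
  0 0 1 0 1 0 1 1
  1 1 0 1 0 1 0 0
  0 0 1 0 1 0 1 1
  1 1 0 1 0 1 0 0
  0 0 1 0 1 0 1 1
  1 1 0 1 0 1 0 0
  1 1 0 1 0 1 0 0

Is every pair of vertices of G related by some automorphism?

Yes

G is 4-regular and bipartite with parts {3, 5, 7, 8} and {1, 2, 4, 6} (each part is independent and every cross-pair is an edge), so G = K_{4,4}. Aut(K_{4,4}) is the wreath product S_4 ≀ Z_2: permute within each part, then optionally swap the parts; |Aut| = 2·(4!)² = 1152. This group acts transitively on the 8 vertices.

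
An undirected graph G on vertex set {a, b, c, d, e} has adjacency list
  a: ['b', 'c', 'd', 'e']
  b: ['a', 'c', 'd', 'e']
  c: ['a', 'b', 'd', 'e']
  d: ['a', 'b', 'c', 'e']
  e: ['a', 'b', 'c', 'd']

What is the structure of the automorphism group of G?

S_5

All 5 vertices are pairwise adjacent: G = K_5. Every bijection on the vertex set is an automorphism of K_5; hence Aut(K_5) ≅ S_5, order 120.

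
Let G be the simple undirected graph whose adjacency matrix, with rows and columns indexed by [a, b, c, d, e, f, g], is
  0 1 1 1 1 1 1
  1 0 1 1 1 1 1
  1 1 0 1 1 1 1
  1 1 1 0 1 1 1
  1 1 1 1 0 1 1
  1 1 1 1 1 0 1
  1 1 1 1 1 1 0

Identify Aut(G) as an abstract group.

the symmetric group on 7 letters

Every vertex has degree 6, so G is the complete graph K_7. Any permutation of the 7 vertices preserves K_7, so Aut(K_7) = S_7 of order 7! = 5040.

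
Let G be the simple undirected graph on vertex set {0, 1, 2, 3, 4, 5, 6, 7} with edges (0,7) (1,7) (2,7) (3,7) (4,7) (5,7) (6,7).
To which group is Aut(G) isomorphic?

Vertex 7 has degree 7 and every other vertex has degree 1, so G is the star K_{1,7} with centre 7. The 7 leaves are pairwise interchangeable while the centre is fixed, giving Aut(G) = S_7.

the symmetric group on 7 letters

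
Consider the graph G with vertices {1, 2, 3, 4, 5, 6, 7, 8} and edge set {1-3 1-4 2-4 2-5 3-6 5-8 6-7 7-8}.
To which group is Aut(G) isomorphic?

G is 2-regular and connected on 8 vertices, i.e. the cycle C_8. The automorphisms of the 8-cycle are exactly the symmetries of a regular 8-gon: the dihedral group D_8, |D_8| = 16.

the dihedral group of order 16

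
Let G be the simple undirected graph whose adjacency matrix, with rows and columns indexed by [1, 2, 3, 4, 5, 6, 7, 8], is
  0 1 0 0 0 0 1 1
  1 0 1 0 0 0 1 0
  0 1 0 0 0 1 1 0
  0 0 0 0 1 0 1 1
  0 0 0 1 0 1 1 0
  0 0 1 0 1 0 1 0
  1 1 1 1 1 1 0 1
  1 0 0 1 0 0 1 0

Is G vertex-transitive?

Vertex 7 is the only vertex of degree 7, so every automorphism fixes it; G is not vertex-transitive.

No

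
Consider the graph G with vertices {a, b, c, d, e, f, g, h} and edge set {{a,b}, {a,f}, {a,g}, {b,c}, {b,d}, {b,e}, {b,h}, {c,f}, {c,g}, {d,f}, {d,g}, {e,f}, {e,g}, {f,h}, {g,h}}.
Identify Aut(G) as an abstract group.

S_5 × S_3

The vertices split by degree into {b, f, g} (degree 5) and {a, c, d, e, h} (degree 3); every edge runs between the two parts, so G is the complete bipartite graph K_{3,5}. The parts have unequal sizes, so no automorphism swaps them; each part is permuted independently, giving S_5 × S_3 of order 5!·3! = 720.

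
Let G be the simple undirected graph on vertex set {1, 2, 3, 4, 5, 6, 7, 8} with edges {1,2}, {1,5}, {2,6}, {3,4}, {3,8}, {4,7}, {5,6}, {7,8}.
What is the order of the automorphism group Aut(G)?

G has two connected components, {1, 2, 5, 6} and {3, 4, 7, 8}; each is 2-regular, so G = C_4 ⊔ C_4. With two isomorphic components, Aut(G) = Aut(C_4) ≀ S_2 = (D_4 × D_4) ⋊ Z_2: permute each cycle by D_4, then optionally swap the two cycles. Order 2·(2·4)² = 128.

128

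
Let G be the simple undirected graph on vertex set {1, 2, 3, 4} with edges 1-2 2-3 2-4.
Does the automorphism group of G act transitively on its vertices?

No

Vertex 2 is the only vertex of degree 3, so every automorphism fixes it; G is not vertex-transitive.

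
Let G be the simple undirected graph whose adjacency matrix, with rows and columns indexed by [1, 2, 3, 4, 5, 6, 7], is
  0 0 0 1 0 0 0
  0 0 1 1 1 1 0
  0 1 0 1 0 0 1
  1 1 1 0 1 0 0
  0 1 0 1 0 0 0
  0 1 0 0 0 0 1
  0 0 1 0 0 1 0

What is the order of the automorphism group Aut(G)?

1

Degrees alone do not determine every vertex (e.g. 2 and 4 both have degree 4), but their neighbour-degree multisets differ: N(2) has degrees [2, 2, 3, 4] while N(4) has degrees [1, 2, 3, 4]. Repeating this refinement separates all vertices, so the only automorphism is the identity.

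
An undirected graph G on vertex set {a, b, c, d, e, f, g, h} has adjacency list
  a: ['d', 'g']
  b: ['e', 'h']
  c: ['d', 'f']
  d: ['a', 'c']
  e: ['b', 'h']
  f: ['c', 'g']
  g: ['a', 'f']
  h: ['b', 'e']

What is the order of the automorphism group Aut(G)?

60

G has two connected components, {a, c, d, f, g} and {b, e, h}; each is 2-regular, so G = C_5 ⊔ C_3. No automorphism exchanges components of different sizes, hence Aut(G) is the direct product D_5 × D_3, order 60.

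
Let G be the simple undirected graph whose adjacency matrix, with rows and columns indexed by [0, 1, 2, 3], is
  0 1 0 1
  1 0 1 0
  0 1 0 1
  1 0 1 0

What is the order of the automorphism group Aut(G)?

G is 2-regular and connected on 4 vertices, i.e. the cycle C_4. The automorphisms of the 4-cycle are exactly the symmetries of a regular 4-gon: the dihedral group D_4, |D_4| = 8.

8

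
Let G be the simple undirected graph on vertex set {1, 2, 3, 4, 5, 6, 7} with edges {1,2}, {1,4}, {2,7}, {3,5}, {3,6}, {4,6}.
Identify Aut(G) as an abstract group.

The degree sequence is [2, 2, 2, 2, 1, 2, 1]; the two degree-1 vertices 5 and 7 are the ends of a path, so G = P_7. The only nontrivial automorphism of a path is the end-to-end reflection, so Aut(G) ≅ Z_2.

C_2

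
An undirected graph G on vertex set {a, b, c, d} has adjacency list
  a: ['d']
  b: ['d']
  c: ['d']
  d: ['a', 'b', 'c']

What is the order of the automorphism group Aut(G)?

Vertex d has degree 3 and every other vertex has degree 1, so G is the star K_{1,3} with centre d. Any automorphism fixes the centre and permutes the 3 leaves freely, so Aut(G) ≅ S_3 of order 3! = 6.

6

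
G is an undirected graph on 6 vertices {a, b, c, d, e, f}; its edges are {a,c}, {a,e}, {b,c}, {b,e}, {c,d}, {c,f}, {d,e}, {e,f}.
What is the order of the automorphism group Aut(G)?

The vertices split by degree into {c, e} (degree 4) and {a, b, d, f} (degree 2); every edge runs between the two parts, so G is the complete bipartite graph K_{2,4}. The parts have unequal sizes, so no automorphism swaps them; each part is permuted independently, giving S_4 × S_2 of order 4!·2! = 48.

48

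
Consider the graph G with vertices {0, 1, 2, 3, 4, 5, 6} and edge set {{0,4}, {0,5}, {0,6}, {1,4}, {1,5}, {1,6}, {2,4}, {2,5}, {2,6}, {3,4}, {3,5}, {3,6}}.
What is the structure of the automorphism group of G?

The vertices split by degree into {4, 5, 6} (degree 4) and {0, 1, 2, 3} (degree 3); every edge runs between the two parts, so G is the complete bipartite graph K_{3,4}. Automorphisms preserve the bipartition setwise (since the parts differ in size) and act as S_3 × S_4 within it; |Aut| = 144.

S_3 × S_4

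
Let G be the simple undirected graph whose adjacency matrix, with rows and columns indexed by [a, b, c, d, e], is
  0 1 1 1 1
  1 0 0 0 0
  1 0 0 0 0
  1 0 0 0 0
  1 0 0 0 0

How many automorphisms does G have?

Vertex a has degree 4 and every other vertex has degree 1, so G is the star K_{1,4} with centre a. Any automorphism fixes the centre and permutes the 4 leaves freely, so Aut(G) ≅ S_4 of order 4! = 24.

24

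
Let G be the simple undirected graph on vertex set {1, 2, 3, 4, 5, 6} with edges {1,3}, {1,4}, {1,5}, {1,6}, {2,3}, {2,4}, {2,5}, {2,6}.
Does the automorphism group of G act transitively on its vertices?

No

Automorphisms preserve degree, but G has vertices of degree 2 and vertices of degree 4; no automorphism maps one to the other, so G is not vertex-transitive.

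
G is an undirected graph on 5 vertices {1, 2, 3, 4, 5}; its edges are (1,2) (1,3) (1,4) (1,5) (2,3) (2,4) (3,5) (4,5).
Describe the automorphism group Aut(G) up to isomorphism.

D_4

Vertex 1 is the unique vertex of degree 4; the remaining 4 vertices each have degree 3 and induce a cycle, so G is the wheel on 5 vertices with hub 1. With the hub fixed, the remaining symmetry is that of the rim cycle C_4, giving the dihedral group D_4.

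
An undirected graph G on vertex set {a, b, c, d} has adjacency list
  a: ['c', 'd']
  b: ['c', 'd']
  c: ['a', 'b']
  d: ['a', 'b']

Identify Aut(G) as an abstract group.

Every vertex has degree 2 and the graph is connected, so G is the 4-cycle C_4. C_4 has 4 rotations and 4 reflections, so Aut(C_4) ≅ D_4 of order 8.

the dihedral group of order 8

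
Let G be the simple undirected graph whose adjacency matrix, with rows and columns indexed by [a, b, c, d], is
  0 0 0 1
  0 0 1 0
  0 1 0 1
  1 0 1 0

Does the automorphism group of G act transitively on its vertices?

No

Automorphisms preserve degree, but G has vertices of degree 1 and vertices of degree 2; no automorphism maps one to the other, so G is not vertex-transitive.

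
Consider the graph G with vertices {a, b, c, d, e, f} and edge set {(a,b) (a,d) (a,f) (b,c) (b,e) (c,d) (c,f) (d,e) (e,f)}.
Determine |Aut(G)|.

72

G is 3-regular and bipartite with parts {b, d, f} and {a, c, e} (each part is independent and every cross-pair is an edge), so G = K_{3,3}. Each part can be permuted independently (S_3 × S_3) and the two equal-size parts can also be swapped, giving (S_3 × S_3) ⋊ Z_2 of order 2·(3!)² = 72.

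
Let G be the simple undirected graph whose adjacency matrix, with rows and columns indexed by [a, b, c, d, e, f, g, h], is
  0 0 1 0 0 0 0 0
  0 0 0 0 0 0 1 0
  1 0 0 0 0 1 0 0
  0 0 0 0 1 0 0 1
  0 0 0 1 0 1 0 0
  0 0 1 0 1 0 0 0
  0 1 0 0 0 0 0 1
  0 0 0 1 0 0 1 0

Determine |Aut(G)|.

The degree sequence is [1, 1, 2, 2, 2, 2, 2, 2]; the two degree-1 vertices a and b are the ends of a path, so G = P_8. A path has exactly one nontrivial symmetry — reversal — giving Aut(G) of order 2.

2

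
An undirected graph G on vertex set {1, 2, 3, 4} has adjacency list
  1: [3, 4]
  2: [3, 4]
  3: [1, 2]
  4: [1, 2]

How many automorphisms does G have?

G is 2-regular and connected on 4 vertices, i.e. the cycle C_4. C_4 has 4 rotations and 4 reflections, so Aut(C_4) ≅ D_4 of order 8.

8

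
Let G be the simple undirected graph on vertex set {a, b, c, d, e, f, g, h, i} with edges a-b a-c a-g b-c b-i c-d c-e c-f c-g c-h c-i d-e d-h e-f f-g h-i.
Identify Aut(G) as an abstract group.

D_8

Vertex c is the unique vertex of degree 8; the remaining 8 vertices each have degree 3 and induce a cycle, so G is the wheel on 9 vertices with hub c. With the hub fixed, the remaining symmetry is that of the rim cycle C_8, giving the dihedral group D_8.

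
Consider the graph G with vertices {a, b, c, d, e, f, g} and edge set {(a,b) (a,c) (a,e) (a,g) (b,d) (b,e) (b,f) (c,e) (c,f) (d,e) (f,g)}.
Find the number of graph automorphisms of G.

1

The degree sequence is [4, 4, 3, 2, 4, 3, 2]. Checking the degree-preserving permutations of the vertex set shows that none except the identity preserves every edge, so Aut(G) is trivial.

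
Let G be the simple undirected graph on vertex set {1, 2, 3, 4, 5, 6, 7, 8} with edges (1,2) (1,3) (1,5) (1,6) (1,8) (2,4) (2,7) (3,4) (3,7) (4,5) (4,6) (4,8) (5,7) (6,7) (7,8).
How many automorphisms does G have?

The vertices split by degree into {1, 4, 7} (degree 5) and {2, 3, 5, 6, 8} (degree 3); every edge runs between the two parts, so G is the complete bipartite graph K_{3,5}. The parts have unequal sizes, so no automorphism swaps them; each part is permuted independently, giving S_3 × S_5 of order 3!·5! = 720.

720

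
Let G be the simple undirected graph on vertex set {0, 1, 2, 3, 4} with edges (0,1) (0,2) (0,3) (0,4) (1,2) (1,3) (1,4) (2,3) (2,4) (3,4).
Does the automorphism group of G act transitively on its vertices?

Yes

Every vertex has degree 4, so G is the complete graph K_5. Any permutation of the 5 vertices preserves K_5, so Aut(K_5) = S_5 of order 5! = 120. This group acts transitively on the 5 vertices.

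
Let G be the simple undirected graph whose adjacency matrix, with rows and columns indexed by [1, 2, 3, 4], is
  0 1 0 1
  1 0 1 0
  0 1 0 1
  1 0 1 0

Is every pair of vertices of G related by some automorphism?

G is 2-regular and connected on 4 vertices, i.e. the cycle C_4. C_4 has 4 rotations and 4 reflections, so Aut(C_4) ≅ D_4 of order 8. Under this action every vertex can be carried to every other, so G is vertex-transitive.

Yes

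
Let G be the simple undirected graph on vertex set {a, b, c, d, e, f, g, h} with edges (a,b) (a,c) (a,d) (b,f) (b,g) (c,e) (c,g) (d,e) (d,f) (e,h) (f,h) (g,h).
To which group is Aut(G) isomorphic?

G is 3-regular and bipartite on 2^3 = 8 vertices with girth 4; it is the hypercube graph Q_3. The symmetry group of the 3-cube is the hyperoctahedral group B_3 = Z_2 ≀ S_3, of order 2^3·3! = 48.

the hyperoctahedral group B_3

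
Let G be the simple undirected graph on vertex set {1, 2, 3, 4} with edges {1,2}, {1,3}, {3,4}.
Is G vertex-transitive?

No

Automorphisms preserve degree, but G has vertices of degree 1 and vertices of degree 2; no automorphism maps one to the other, so G is not vertex-transitive.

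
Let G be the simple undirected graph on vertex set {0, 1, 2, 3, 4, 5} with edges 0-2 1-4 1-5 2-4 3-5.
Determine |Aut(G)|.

2

The degree sequence is [1, 2, 2, 1, 2, 2]; the two degree-1 vertices 0 and 3 are the ends of a path, so G = P_6. A path has exactly one nontrivial symmetry — reversal — giving Aut(G) of order 2.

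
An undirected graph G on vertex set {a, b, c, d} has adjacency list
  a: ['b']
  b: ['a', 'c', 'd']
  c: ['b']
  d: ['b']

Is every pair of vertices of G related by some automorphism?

No

Vertex b is the only vertex of degree 3, so every automorphism fixes it; G is not vertex-transitive.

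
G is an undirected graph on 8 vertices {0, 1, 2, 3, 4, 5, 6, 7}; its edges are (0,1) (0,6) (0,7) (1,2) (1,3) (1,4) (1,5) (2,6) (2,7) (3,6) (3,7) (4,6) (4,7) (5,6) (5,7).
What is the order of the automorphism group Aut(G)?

720

The vertices split by degree into {1, 6, 7} (degree 5) and {0, 2, 3, 4, 5} (degree 3); every edge runs between the two parts, so G is the complete bipartite graph K_{3,5}. Automorphisms preserve the bipartition setwise (since the parts differ in size) and act as S_3 × S_5 within it; |Aut| = 720.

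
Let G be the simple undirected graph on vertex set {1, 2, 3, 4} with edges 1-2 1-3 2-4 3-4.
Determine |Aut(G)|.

G is 2-regular and bipartite with parts {2, 3} and {1, 4} (each part is independent and every cross-pair is an edge), so G = K_{2,2}. Aut(K_{2,2}) is the wreath product S_2 ≀ Z_2: permute within each part, then optionally swap the parts; |Aut| = 2·(2!)² = 8.

8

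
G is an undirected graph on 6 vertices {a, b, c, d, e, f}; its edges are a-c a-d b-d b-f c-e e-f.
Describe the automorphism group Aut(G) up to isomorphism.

G is 2-regular and connected on 6 vertices, i.e. the cycle C_6. C_6 has 6 rotations and 6 reflections, so Aut(C_6) ≅ D_6 of order 12.

D_6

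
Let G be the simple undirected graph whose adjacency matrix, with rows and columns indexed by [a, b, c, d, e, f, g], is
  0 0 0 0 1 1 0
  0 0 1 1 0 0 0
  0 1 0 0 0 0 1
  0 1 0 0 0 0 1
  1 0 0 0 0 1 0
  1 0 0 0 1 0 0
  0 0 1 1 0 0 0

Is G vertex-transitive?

G has two connected components, {b, c, d, g} and {a, e, f}; each is 2-regular, so G = C_4 ⊔ C_3. The orbit of a under Aut(G) is {a, e, f}, which does not contain b, so G is not vertex-transitive.

No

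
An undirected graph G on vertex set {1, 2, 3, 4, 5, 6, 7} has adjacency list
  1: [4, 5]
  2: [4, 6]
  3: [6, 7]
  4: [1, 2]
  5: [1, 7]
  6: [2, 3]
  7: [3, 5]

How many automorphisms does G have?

G is 2-regular and connected on 7 vertices, i.e. the cycle C_7. C_7 has 7 rotations and 7 reflections, so Aut(C_7) ≅ D_7 of order 14.

14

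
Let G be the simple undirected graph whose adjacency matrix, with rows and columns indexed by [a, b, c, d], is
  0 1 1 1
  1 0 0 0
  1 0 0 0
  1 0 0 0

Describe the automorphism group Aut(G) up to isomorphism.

Vertex a has degree 3 and every other vertex has degree 1, so G is the star K_{1,3} with centre a. The 3 leaves are pairwise interchangeable while the centre is fixed, giving Aut(G) = S_3.

the symmetric group on 3 letters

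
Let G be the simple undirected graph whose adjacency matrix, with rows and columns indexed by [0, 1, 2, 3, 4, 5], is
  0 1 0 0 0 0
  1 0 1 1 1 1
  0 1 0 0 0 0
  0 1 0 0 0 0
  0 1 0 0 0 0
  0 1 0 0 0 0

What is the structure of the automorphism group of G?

the symmetric group on 5 letters

Vertex 1 has degree 5 and every other vertex has degree 1, so G is the star K_{1,5} with centre 1. Any automorphism fixes the centre and permutes the 5 leaves freely, so Aut(G) ≅ S_5 of order 5! = 120.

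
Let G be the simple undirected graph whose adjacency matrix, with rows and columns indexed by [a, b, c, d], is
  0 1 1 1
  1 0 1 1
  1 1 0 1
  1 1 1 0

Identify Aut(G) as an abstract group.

the symmetric group on 4 letters

All 4 vertices are pairwise adjacent: G = K_4. Every bijection on the vertex set is an automorphism of K_4; hence Aut(K_4) ≅ S_4, order 24.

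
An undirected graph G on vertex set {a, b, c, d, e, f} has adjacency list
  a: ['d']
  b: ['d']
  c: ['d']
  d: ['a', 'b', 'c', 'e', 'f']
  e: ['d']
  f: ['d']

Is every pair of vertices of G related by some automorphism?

Vertex d is the only vertex of degree 5, so every automorphism fixes it; G is not vertex-transitive.

No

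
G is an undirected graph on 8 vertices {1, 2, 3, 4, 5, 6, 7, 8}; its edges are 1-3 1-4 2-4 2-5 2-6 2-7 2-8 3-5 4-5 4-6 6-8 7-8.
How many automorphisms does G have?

Degrees alone do not determine every vertex (e.g. 1 and 3 both have degree 2), but their neighbour-degree multisets differ: N(1) has degrees [2, 4] while N(3) has degrees [2, 3]. Repeating this refinement separates all vertices, so the only automorphism is the identity.

1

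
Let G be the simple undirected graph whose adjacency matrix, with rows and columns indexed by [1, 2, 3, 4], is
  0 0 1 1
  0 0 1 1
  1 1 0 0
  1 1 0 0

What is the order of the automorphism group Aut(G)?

8

G is 2-regular and connected on 4 vertices, i.e. the cycle C_4. C_4 has 4 rotations and 4 reflections, so Aut(C_4) ≅ D_4 of order 8.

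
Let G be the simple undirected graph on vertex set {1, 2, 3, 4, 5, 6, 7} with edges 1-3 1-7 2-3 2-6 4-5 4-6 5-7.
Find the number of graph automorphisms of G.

G is 2-regular and connected on 7 vertices, i.e. the cycle C_7. C_7 has 7 rotations and 7 reflections, so Aut(C_7) ≅ D_7 of order 14.

14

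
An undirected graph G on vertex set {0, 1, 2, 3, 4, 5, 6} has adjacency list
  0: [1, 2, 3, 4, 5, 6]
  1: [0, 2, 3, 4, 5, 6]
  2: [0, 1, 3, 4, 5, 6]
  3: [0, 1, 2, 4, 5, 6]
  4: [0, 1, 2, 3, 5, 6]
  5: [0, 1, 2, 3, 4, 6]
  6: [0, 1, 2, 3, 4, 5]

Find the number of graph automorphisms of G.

All 7 vertices are pairwise adjacent: G = K_7. Any permutation of the 7 vertices preserves K_7, so Aut(K_7) = S_7 of order 7! = 5040.

5040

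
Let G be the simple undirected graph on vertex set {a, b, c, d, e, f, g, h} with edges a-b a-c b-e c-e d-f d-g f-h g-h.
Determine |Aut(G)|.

G has two connected components, {a, b, c, e} and {d, f, g, h}; each is 2-regular, so G = C_4 ⊔ C_4. Aut of a disjoint union of two copies of C_4 is the wreath product D_4 ≀ Z_2, of order 2·8² = 128.

128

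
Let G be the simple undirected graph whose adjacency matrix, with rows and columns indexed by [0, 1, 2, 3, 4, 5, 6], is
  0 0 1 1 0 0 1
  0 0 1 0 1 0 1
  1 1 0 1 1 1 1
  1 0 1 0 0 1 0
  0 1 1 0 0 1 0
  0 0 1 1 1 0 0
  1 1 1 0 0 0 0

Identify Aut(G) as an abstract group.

Vertex 2 is the unique vertex of degree 6; the remaining 6 vertices each have degree 3 and induce a cycle, so G is the wheel on 7 vertices with hub 2. With the hub fixed, the remaining symmetry is that of the rim cycle C_6, giving the dihedral group D_6.

the dihedral group of order 12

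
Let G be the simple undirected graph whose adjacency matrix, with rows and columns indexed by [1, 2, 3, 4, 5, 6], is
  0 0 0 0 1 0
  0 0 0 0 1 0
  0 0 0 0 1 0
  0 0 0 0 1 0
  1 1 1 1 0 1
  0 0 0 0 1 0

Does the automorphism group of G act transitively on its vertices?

No

Vertex 5 is the only vertex of degree 5, so every automorphism fixes it; G is not vertex-transitive.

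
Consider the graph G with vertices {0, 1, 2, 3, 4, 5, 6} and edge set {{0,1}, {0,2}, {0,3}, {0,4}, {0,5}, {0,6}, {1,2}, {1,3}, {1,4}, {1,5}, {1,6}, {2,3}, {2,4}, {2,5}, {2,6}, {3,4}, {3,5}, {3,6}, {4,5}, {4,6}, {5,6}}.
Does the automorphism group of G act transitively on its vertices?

Yes

All 7 vertices are pairwise adjacent: G = K_7. Every bijection on the vertex set is an automorphism of K_7; hence Aut(K_7) ≅ S_7, order 5040. Under this action every vertex can be carried to every other, so G is vertex-transitive.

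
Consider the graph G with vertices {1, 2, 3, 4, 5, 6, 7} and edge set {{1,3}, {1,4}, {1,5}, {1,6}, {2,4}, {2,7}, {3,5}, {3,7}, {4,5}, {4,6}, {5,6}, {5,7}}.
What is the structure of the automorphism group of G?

Degrees alone do not determine every vertex (e.g. 1 and 4 both have degree 4), but their neighbour-degree multisets differ: N(1) has degrees [3, 3, 4, 5] while N(4) has degrees [2, 3, 4, 5]. Repeating this refinement separates all vertices, so the only automorphism is the identity.

{e}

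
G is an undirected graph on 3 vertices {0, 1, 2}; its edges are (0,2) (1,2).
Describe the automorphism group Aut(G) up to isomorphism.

The degree sequence is [1, 1, 2]; the two degree-1 vertices 0 and 1 are the ends of a path, so G = P_3. A path has exactly one nontrivial symmetry — reversal — giving Aut(G) of order 2.

C_2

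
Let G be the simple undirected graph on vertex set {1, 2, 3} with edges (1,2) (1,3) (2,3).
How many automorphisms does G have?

All 3 vertices are pairwise adjacent: G = K_3. Every bijection on the vertex set is an automorphism of K_3; hence Aut(K_3) ≅ S_3, order 6.

6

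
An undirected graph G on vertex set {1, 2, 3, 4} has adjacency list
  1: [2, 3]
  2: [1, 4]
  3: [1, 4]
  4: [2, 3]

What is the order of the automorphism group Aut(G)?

G is 2-regular and connected on 4 vertices, i.e. the cycle C_4. C_4 has 4 rotations and 4 reflections, so Aut(C_4) ≅ D_4 of order 8.

8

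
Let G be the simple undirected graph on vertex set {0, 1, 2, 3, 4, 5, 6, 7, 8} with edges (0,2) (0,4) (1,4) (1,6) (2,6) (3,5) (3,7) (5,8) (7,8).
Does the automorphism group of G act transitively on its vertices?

No

G has two connected components, {0, 1, 2, 4, 6} and {3, 5, 7, 8}; each is 2-regular, so G = C_5 ⊔ C_4. The orbit of 0 under Aut(G) is {0, 1, 2, 4, 6}, which does not contain 3, so G is not vertex-transitive.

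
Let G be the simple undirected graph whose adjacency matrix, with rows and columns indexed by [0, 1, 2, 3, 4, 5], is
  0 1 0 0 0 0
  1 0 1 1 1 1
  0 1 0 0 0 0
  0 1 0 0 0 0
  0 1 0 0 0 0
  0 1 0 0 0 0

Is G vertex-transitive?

Vertex 1 is the only vertex of degree 5, so every automorphism fixes it; G is not vertex-transitive.

No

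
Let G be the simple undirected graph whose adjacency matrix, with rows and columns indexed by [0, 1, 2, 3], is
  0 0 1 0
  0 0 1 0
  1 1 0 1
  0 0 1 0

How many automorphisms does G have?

6

Vertex 2 has degree 3 and every other vertex has degree 1, so G is the star K_{1,3} with centre 2. Any automorphism fixes the centre and permutes the 3 leaves freely, so Aut(G) ≅ S_3 of order 3! = 6.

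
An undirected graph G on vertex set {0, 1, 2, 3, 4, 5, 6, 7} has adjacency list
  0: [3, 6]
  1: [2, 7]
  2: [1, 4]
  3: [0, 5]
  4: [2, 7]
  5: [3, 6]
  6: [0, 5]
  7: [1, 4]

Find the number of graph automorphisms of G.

G has two connected components, {1, 2, 4, 7} and {0, 3, 5, 6}; each is 2-regular, so G = C_4 ⊔ C_4. With two isomorphic components, Aut(G) = Aut(C_4) ≀ S_2 = (D_4 × D_4) ⋊ Z_2: permute each cycle by D_4, then optionally swap the two cycles. Order 2·(2·4)² = 128.

128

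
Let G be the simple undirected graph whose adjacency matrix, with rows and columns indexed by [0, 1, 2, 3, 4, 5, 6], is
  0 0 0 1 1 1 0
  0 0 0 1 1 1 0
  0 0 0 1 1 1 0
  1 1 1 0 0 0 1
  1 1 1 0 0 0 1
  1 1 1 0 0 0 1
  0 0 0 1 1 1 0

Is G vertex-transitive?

No

Automorphisms preserve degree, but G has vertices of degree 3 and vertices of degree 4; no automorphism maps one to the other, so G is not vertex-transitive.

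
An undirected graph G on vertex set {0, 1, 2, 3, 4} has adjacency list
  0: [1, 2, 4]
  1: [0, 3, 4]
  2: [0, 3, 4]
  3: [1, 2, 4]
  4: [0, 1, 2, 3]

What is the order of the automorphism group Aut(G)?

8

Vertex 4 is the unique vertex of degree 4; the remaining 4 vertices each have degree 3 and induce a cycle, so G is the wheel on 5 vertices with hub 4. With the hub fixed, the remaining symmetry is that of the rim cycle C_4, giving the dihedral group D_4.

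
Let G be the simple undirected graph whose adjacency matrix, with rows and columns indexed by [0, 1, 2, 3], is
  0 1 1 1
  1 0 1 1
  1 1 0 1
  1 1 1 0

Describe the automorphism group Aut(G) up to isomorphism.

All 4 vertices are pairwise adjacent: G = K_4. Any permutation of the 4 vertices preserves K_4, so Aut(K_4) = S_4 of order 4! = 24.

the symmetric group on 4 letters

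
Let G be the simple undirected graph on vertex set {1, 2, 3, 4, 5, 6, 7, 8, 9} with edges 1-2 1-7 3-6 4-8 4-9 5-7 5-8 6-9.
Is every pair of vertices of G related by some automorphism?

No

Automorphisms preserve degree, but G has vertices of degree 1 and vertices of degree 2; no automorphism maps one to the other, so G is not vertex-transitive.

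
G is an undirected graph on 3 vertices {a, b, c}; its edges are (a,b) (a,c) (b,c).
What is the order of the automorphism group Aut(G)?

6

All 3 vertices are pairwise adjacent: G = K_3. Any permutation of the 3 vertices preserves K_3, so Aut(K_3) = S_3 of order 3! = 6.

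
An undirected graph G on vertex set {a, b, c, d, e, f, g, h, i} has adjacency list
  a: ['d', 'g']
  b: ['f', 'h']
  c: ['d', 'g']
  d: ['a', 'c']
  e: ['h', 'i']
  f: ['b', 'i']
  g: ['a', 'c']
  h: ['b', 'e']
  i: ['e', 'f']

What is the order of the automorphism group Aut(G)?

80

G has two connected components, {b, e, f, h, i} and {a, c, d, g}; each is 2-regular, so G = C_5 ⊔ C_4. No automorphism exchanges components of different sizes, hence Aut(G) is the direct product D_5 × D_4, order 80.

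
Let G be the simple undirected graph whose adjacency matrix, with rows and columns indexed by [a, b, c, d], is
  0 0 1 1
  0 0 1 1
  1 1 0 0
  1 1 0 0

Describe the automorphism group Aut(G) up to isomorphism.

D_4

Every vertex has degree 2 and the graph is connected, so G is the 4-cycle C_4. C_4 has 4 rotations and 4 reflections, so Aut(C_4) ≅ D_4 of order 8.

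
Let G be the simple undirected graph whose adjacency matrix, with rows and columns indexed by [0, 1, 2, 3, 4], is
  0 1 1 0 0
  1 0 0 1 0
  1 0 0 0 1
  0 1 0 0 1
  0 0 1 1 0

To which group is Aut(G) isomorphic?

the dihedral group of order 10

Every vertex has degree 2 and the graph is connected, so G is the 5-cycle C_5. The automorphisms of the 5-cycle are exactly the symmetries of a regular 5-gon: the dihedral group D_5, |D_5| = 10.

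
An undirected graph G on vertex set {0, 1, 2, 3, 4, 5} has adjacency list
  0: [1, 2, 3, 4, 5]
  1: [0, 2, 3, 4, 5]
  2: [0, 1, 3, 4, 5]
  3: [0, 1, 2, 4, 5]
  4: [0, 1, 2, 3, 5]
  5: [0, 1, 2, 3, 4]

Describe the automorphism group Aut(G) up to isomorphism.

All 6 vertices are pairwise adjacent: G = K_6. Every bijection on the vertex set is an automorphism of K_6; hence Aut(K_6) ≅ S_6, order 720.

the symmetric group on 6 letters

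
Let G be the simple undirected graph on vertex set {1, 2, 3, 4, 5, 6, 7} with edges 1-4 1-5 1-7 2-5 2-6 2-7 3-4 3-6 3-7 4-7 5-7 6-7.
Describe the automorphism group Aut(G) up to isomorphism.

Vertex 7 is the unique vertex of degree 6; the remaining 6 vertices each have degree 3 and induce a cycle, so G is the wheel on 7 vertices with hub 7. With the hub fixed, the remaining symmetry is that of the rim cycle C_6, giving the dihedral group D_6.

D_6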